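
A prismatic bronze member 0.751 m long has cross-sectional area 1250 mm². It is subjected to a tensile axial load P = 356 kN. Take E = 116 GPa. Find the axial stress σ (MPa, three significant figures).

σ = N/A = 356000/1250 = 284.8 MPa.

285 MPa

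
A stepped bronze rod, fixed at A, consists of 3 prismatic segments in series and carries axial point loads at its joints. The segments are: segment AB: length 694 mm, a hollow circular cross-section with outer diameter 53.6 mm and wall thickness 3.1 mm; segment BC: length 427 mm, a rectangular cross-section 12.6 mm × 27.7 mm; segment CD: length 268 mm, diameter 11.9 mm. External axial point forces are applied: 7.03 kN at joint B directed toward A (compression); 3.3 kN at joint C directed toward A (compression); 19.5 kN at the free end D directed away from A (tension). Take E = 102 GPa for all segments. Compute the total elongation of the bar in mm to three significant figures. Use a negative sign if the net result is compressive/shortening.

0.782 mm

Internal axial forces (sectioning from the free end, tension +): N_CD = 19.5 kN, N_BC = 16.2 kN, N_AB = 9.17 kN.
A_AB = 491.8 mm².
A_BC = 349 mm².
A_CD = 111.2 mm².
δ_AB = 9170·694/(491.8·102000) = 0.1269 mm
δ_BC = 16200·427/(349·102000) = 0.1943 mm
δ_CD = 19500·268/(111.2·102000) = 0.4607 mm
δ = Σδ_i = 0.7818 mm.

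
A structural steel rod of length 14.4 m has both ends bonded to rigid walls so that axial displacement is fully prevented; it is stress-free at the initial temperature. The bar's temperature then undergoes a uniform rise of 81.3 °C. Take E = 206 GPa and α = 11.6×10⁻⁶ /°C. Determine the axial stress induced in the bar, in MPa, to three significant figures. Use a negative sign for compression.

-194 MPa

Free thermal expansion αLΔT = 11.6e-6 · 14400 · 81.3 = 13.58 mm.
The walls impose strain ε = −(13.58)/14400 = -9.4308e-04; σ = Eε = 206000 · -9.4308e-04 = -194.3 MPa.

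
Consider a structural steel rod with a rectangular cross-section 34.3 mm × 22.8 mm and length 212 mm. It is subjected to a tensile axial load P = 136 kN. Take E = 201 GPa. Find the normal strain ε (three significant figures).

8.65e-04

A = 782 mm².
σ = N/A = 173.9 MPa; ε = σ/E = 173.9/201000 = 8.652e-04.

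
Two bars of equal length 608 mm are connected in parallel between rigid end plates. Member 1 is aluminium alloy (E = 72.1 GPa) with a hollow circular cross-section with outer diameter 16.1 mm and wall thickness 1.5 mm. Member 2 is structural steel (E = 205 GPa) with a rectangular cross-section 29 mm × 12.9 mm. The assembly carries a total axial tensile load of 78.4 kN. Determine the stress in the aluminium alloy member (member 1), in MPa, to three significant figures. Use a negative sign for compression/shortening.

69.2 MPa

A_1 = 68.8 mm².
A_2 = 374.1 mm².
Equal strain + equilibrium ⇒ each member carries load in proportion to AE: A₁E₁ = 4961000 N, A₂E₂ = 76690000 N, ΣAE = 81650000 N.
σ₁ = P·E₁/ΣAE = 78400·72100/81650000 = 69.23 MPa.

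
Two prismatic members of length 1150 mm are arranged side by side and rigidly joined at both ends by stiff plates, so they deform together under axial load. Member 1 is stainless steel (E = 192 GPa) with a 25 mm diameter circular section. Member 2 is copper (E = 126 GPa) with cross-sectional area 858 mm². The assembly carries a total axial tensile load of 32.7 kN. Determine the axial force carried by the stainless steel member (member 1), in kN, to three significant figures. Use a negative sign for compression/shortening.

A_1 = 490.9 mm².
Equal strain + equilibrium ⇒ each member carries load in proportion to AE: A₁E₁ = 94250000 N, A₂E₂ = 108100000 N, ΣAE = 202400000 N.
F₁ = P·A₁E₁/ΣAE = 32700·94250000/202400000 = 15230 N.

15.2 kN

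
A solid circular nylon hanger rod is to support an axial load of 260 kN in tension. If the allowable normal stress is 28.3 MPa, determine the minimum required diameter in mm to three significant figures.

Required area A ≥ P/σ_allow = 260000/28.3 = 9187 mm².
For a solid circular section, d ≥ √(4A/π) = 108.2 mm.

108 mm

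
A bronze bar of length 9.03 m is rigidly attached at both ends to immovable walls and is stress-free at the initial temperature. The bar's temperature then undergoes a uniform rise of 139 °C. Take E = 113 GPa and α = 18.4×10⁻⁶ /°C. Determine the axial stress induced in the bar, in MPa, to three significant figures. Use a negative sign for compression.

-289 MPa

Free thermal expansion αLΔT = 18.4e-6 · 9030 · 139 = 23.1 mm.
The walls impose strain ε = −(23.1)/9030 = -2.5576e-03; σ = Eε = 113000 · -2.5576e-03 = -289 MPa.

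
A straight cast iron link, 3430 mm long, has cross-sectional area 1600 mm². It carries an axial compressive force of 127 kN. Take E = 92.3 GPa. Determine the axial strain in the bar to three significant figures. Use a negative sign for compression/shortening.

σ = N/A = -79.38 MPa; ε = σ/E = -79.38/92300 = -8.600e-04.

-8.60e-04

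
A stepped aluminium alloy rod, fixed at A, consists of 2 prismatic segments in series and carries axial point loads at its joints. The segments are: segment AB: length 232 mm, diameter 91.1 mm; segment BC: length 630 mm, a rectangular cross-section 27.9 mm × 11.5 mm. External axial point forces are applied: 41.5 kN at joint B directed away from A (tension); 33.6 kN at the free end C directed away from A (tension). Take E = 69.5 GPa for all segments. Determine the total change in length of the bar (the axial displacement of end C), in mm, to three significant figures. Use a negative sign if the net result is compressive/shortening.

0.988 mm

Internal axial forces (sectioning from the free end, tension +): N_BC = 33.6 kN, N_AB = 75.1 kN.
A_AB = 6518 mm².
A_BC = 320.8 mm².
δ_AB = 75100·232/(6518·69500) = 0.03846 mm
δ_BC = 33600·630/(320.8·69500) = 0.9493 mm
δ = Σδ_i = 0.9877 mm.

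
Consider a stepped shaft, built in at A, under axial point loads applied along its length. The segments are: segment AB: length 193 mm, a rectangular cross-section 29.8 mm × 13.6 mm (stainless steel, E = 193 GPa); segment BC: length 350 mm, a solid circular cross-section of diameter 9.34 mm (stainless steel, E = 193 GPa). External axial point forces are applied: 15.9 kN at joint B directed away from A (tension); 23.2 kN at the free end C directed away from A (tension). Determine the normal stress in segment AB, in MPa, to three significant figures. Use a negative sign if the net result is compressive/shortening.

96.5 MPa

Internal axial forces (sectioning from the free end, tension +): N_BC = 23.2 kN, N_AB = 39.1 kN.
A_AB = 405.3 mm².
σ_AB = N_AB/A_AB = 39100/405.3 = 96.48 MPa.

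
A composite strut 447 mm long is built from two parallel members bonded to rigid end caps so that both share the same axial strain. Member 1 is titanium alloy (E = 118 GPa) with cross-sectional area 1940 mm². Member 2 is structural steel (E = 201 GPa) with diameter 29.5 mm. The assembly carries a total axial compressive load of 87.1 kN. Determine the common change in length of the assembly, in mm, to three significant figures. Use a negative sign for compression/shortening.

-0.106 mm

A_2 = 683.5 mm².
Equal strain + equilibrium ⇒ each member carries load in proportion to AE: A₁E₁ = 228900000 N, A₂E₂ = 137400000 N, ΣAE = 366300000 N.
δ = PL/ΣAE = -87100·447/366300000 = -0.1063 mm.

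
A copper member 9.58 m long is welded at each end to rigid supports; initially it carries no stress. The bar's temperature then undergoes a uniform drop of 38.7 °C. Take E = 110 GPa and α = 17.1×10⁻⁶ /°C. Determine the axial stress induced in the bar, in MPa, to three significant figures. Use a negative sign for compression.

Free thermal expansion αLΔT = 17.1e-6 · 9580 · -38.7 = -6.34 mm.
The walls impose strain ε = −(-6.34)/9580 = 6.6177e-04; σ = Eε = 110000 · 6.6177e-04 = 72.79 MPa.

72.8 MPa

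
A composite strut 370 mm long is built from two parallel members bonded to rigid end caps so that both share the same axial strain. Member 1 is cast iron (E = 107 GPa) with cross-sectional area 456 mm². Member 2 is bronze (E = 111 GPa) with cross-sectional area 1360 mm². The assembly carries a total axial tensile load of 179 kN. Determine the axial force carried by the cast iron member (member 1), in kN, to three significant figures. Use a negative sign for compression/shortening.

43.7 kN

Equal strain + equilibrium ⇒ each member carries load in proportion to AE: A₁E₁ = 48790000 N, A₂E₂ = 151000000 N, ΣAE = 199800000 N.
F₁ = P·A₁E₁/ΣAE = 179000·48790000/199800000 = 43720 N.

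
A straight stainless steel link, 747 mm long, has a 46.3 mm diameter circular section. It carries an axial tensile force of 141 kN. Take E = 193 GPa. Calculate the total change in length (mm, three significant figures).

A = 1684 mm².
δ_mech = NL/(AE) = 141000·747/(1684·193000) = 0.3241 mm.

0.324 mm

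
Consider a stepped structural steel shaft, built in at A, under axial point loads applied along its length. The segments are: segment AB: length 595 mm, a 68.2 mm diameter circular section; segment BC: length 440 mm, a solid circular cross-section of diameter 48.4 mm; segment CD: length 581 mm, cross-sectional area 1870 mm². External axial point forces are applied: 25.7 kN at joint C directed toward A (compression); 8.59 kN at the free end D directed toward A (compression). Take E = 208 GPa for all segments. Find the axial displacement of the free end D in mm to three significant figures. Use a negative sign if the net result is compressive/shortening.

Internal axial forces (sectioning from the free end, tension +): N_CD = -8.59 kN, N_BC = -34.29 kN, N_AB = -34.29 kN.
A_AB = 3653 mm².
A_BC = 1840 mm².
δ_AB = -34290·595/(3653·208000) = -0.02685 mm
δ_BC = -34290·440/(1840·208000) = -0.03943 mm
δ_CD = -8590·581/(1870·208000) = -0.01283 mm
δ = Σδ_i = -0.07911 mm.

-0.0791 mm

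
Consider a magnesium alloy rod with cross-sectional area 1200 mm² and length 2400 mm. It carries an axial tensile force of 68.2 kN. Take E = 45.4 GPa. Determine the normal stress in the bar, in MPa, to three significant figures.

56.8 MPa

σ = N/A = 68200/1200 = 56.83 MPa.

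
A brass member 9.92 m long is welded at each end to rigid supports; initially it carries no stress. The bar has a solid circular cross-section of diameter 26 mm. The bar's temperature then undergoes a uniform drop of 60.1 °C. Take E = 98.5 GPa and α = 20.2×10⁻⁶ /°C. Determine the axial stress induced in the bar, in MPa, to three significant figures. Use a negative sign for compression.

Free thermal expansion αLΔT = 20.2e-6 · 9920 · -60.1 = -12.04 mm.
The walls impose strain ε = −(-12.04)/9920 = 1.2140e-03; σ = Eε = 98500 · 1.2140e-03 = 119.6 MPa.

120 MPa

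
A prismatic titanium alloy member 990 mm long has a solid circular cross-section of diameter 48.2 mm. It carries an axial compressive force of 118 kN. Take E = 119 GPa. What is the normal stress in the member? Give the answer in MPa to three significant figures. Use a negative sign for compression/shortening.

A = 1825 mm².
σ = N/A = -118000/1825 = -64.67 MPa.

-64.7 MPa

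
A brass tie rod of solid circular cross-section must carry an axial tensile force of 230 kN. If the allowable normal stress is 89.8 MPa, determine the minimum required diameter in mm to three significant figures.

57.1 mm

Required area A ≥ P/σ_allow = 230000/89.8 = 2561 mm².
For a solid circular section, d ≥ √(4A/π) = 57.11 mm.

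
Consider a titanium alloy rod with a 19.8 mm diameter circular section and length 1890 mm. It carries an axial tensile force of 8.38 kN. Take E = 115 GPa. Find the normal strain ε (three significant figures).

2.37e-04

A = 307.9 mm².
σ = N/A = 27.22 MPa; ε = σ/E = 27.22/115000 = 2.367e-04.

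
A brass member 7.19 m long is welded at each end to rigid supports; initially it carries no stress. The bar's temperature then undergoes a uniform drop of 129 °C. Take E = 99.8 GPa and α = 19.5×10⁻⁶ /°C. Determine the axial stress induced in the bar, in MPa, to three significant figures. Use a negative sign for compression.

Free thermal expansion αLΔT = 19.5e-6 · 7190 · -129 = -18.09 mm.
The walls impose strain ε = −(-18.09)/7190 = 2.5155e-03; σ = Eε = 99800 · 2.5155e-03 = 251 MPa.

251 MPa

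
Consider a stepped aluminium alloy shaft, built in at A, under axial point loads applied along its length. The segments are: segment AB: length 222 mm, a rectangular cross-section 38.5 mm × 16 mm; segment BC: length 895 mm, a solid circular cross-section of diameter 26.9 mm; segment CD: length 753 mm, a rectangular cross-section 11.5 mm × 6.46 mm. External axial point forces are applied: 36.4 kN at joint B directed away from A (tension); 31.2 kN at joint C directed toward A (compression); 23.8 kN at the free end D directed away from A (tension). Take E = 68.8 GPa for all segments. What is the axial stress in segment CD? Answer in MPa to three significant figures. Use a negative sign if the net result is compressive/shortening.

320 MPa

Internal axial forces (sectioning from the free end, tension +): N_CD = 23.8 kN, N_BC = -7.4 kN, N_AB = 29 kN.
A_CD = 74.29 mm².
σ_CD = N_CD/A_CD = 23800/74.29 = 320.4 MPa.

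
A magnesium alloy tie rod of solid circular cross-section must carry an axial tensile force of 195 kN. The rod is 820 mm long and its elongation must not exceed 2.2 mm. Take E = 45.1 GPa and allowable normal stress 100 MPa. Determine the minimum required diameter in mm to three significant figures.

49.8 mm

Required area A ≥ P/σ_allow = 195000/100 = 1950 mm².
For a solid circular section, d ≥ √(4A/π) = 49.83 mm.
Elongation limit: A ≥ PL/(Eδ_allow) = 195000·820/(45100·2.2) = 1612 mm² ⇒ d ≥ 45.3 mm.
The stress limit governs.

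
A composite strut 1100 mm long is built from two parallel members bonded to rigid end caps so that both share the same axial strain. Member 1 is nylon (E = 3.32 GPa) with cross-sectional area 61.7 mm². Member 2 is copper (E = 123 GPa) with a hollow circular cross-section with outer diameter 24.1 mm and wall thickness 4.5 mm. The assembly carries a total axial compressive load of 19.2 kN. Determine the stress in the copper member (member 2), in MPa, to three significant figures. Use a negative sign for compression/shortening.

A_2 = 277.1 mm².
Equal strain + equilibrium ⇒ each member carries load in proportion to AE: A₁E₁ = 204800 N, A₂E₂ = 34080000 N, ΣAE = 34290000 N.
σ₂ = P·E₂/ΣAE = -19200·123000/34290000 = -68.88 MPa.

-68.9 MPa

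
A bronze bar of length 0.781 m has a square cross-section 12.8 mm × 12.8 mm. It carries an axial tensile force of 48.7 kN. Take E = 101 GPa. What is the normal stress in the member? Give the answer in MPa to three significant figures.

297 MPa

A = 163.8 mm².
σ = N/A = 48700/163.8 = 297.2 MPa.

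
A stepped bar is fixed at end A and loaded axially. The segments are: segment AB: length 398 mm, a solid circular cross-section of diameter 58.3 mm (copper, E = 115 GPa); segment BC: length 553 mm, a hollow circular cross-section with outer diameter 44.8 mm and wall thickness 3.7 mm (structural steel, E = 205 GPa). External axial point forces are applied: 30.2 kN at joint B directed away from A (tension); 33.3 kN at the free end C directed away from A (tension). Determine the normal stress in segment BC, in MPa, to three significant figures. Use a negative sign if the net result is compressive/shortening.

Internal axial forces (sectioning from the free end, tension +): N_BC = 33.3 kN, N_AB = 63.5 kN.
A_BC = 477.7 mm².
σ_BC = N_BC/A_BC = 33300/477.7 = 69.7 MPa.

69.7 MPa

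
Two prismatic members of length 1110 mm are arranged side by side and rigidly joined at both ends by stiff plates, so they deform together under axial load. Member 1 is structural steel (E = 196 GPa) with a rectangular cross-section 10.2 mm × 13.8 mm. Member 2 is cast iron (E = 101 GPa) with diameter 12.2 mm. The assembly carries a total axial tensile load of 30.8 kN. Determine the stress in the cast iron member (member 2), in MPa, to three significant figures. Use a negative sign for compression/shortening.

79.0 MPa

A_1 = 140.8 mm².
A_2 = 116.9 mm².
Equal strain + equilibrium ⇒ each member carries load in proportion to AE: A₁E₁ = 27590000 N, A₂E₂ = 11810000 N, ΣAE = 39400000 N.
σ₂ = P·E₂/ΣAE = 30800·101000/39400000 = 78.96 MPa.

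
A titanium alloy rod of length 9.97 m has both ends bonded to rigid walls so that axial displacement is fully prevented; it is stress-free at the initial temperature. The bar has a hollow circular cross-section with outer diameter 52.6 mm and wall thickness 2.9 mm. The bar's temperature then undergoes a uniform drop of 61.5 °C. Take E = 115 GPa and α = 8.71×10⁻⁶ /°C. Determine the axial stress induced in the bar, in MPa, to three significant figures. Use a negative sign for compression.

61.6 MPa

Free thermal expansion αLΔT = 8.71e-6 · 9970 · -61.5 = -5.341 mm.
The walls impose strain ε = −(-5.341)/9970 = 5.3566e-04; σ = Eε = 115000 · 5.3566e-04 = 61.6 MPa.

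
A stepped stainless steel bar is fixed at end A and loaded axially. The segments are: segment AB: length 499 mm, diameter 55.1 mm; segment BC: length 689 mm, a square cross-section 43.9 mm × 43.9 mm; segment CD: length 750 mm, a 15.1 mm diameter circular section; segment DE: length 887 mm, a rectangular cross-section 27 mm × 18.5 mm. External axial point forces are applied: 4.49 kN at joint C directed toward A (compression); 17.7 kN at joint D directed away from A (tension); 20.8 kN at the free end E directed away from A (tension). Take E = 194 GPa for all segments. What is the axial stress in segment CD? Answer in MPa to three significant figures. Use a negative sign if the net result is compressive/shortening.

215 MPa

Internal axial forces (sectioning from the free end, tension +): N_DE = 20.8 kN, N_CD = 38.5 kN, N_BC = 34.01 kN, N_AB = 34.01 kN.
A_CD = 179.1 mm².
σ_CD = N_CD/A_CD = 38500/179.1 = 215 MPa.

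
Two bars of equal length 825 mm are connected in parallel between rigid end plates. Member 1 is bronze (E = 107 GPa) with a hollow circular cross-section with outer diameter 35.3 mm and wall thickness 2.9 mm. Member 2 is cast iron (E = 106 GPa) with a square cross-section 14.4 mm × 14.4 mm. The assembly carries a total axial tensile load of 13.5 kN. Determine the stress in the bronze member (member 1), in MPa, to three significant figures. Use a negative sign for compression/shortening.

27.0 MPa

A_1 = 295.2 mm².
A_2 = 207.4 mm².
Equal strain + equilibrium ⇒ each member carries load in proportion to AE: A₁E₁ = 31580000 N, A₂E₂ = 21980000 N, ΣAE = 53560000 N.
σ₁ = P·E₁/ΣAE = 13500·107000/53560000 = 26.97 MPa.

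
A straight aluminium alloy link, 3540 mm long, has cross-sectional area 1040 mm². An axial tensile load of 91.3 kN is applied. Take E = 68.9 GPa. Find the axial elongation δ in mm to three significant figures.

δ_mech = NL/(AE) = 91300·3540/(1040·68900) = 4.51 mm.

4.51 mm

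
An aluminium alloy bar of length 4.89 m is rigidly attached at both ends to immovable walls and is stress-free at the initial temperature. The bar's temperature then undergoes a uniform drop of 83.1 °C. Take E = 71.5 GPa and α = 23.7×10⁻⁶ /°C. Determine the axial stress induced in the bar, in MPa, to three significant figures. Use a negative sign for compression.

141 MPa

Free thermal expansion αLΔT = 23.7e-6 · 4890 · -83.1 = -9.631 mm.
The walls impose strain ε = −(-9.631)/4890 = 1.9695e-03; σ = Eε = 71500 · 1.9695e-03 = 140.8 MPa.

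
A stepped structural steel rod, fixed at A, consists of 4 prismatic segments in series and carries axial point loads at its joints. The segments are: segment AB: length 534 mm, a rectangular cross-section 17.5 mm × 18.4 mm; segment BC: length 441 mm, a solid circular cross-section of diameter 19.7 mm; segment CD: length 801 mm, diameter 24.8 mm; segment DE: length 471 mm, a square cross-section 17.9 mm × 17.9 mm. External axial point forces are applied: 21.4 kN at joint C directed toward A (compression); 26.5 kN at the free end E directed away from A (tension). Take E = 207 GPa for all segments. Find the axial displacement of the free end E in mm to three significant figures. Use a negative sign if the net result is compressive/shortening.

0.477 mm

Internal axial forces (sectioning from the free end, tension +): N_DE = 26.5 kN, N_CD = 26.5 kN, N_BC = 5.1 kN, N_AB = 5.1 kN.
A_AB = 322 mm².
A_BC = 304.8 mm².
A_CD = 483.1 mm².
A_DE = 320.4 mm².
δ_AB = 5100·534/(322·207000) = 0.04086 mm
δ_BC = 5100·441/(304.8·207000) = 0.03565 mm
δ_CD = 26500·801/(483.1·207000) = 0.2123 mm
δ_DE = 26500·471/(320.4·207000) = 0.1882 mm
δ = Σδ_i = 0.477 mm.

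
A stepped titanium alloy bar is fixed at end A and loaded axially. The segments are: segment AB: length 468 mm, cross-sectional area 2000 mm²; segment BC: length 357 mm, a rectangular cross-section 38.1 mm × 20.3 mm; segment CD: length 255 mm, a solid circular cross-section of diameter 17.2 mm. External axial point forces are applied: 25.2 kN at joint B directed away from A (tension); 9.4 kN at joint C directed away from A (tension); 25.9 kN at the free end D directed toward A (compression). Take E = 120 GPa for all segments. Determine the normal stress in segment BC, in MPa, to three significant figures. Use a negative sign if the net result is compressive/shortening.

-21.3 MPa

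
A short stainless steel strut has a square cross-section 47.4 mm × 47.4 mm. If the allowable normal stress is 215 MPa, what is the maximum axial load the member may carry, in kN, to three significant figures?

483 kN

A = 2247 mm².
P_max = σ_allow · A = 215 · 2247 = 483100 N = 483.1 kN.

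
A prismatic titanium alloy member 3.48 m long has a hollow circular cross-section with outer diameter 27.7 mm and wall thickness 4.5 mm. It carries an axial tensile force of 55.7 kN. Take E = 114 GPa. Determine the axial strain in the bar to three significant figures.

0.00149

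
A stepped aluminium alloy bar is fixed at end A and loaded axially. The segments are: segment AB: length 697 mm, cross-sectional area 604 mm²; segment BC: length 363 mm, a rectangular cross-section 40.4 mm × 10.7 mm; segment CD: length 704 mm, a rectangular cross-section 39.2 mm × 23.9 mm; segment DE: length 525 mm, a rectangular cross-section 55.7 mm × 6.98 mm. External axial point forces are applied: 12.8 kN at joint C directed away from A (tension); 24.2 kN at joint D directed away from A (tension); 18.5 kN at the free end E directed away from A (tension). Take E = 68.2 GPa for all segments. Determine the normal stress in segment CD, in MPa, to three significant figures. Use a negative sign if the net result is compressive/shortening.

Internal axial forces (sectioning from the free end, tension +): N_DE = 18.5 kN, N_CD = 42.7 kN, N_BC = 55.5 kN, N_AB = 55.5 kN.
A_CD = 936.9 mm².
σ_CD = N_CD/A_CD = 42700/936.9 = 45.58 MPa.

45.6 MPa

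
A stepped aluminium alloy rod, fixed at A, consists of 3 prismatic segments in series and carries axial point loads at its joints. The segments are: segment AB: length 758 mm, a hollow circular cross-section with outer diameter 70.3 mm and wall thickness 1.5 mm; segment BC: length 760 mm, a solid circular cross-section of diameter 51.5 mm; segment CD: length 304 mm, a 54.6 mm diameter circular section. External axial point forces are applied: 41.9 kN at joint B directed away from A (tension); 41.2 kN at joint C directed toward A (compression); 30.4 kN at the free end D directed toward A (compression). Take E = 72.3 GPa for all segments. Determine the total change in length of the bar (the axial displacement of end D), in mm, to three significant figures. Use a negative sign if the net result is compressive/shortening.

-1.38 mm

Internal axial forces (sectioning from the free end, tension +): N_CD = -30.4 kN, N_BC = -71.6 kN, N_AB = -29.7 kN.
A_AB = 324.2 mm².
A_BC = 2083 mm².
A_CD = 2341 mm².
δ_AB = -29700·758/(324.2·72300) = -0.9604 mm
δ_BC = -71600·760/(2083·72300) = -0.3613 mm
δ_CD = -30400·304/(2341·72300) = -0.05459 mm
δ = Σδ_i = -1.376 mm.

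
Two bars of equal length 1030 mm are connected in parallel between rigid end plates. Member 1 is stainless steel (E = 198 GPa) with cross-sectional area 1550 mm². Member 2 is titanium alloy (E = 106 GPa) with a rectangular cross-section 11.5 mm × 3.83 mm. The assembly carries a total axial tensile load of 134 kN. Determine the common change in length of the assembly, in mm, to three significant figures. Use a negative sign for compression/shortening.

0.443 mm

A_2 = 44.05 mm².
Equal strain + equilibrium ⇒ each member carries load in proportion to AE: A₁E₁ = 306900000 N, A₂E₂ = 4669000 N, ΣAE = 311600000 N.
δ = PL/ΣAE = 134000·1030/311600000 = 0.443 mm.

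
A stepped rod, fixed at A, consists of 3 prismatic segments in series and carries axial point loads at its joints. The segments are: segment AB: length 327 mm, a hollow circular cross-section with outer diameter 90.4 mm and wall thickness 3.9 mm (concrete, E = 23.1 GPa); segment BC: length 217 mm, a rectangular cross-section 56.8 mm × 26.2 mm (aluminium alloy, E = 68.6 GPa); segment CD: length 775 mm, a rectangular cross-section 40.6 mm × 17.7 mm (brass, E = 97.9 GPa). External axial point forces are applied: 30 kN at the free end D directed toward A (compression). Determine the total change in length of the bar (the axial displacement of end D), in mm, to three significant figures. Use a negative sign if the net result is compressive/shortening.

Internal axial forces (sectioning from the free end, tension +): N_CD = -30 kN, N_BC = -30 kN, N_AB = -30 kN.
A_AB = 1060 mm².
A_BC = 1488 mm².
A_CD = 718.6 mm².
δ_AB = -30000·327/(1060·23100) = -0.4007 mm
δ_BC = -30000·217/(1488·68600) = -0.06377 mm
δ_CD = -30000·775/(718.6·97900) = -0.3305 mm
δ = Σδ_i = -0.795 mm.

-0.795 mm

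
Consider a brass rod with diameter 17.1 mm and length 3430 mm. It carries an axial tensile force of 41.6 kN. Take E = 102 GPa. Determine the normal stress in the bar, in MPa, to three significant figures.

181 MPa

A = 229.7 mm².
σ = N/A = 41600/229.7 = 181.1 MPa.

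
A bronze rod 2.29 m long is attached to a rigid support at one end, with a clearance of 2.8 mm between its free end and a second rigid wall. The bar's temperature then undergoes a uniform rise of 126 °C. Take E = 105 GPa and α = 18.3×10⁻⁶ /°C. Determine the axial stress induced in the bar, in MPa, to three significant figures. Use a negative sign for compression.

Free thermal expansion αLΔT = 18.3e-6 · 2290 · 126 = 5.28 mm.
The walls engage after the gap closes; constrained expansion = 5.28 − 2.8 = 2.48 mm.
The walls impose strain ε = −(2.48)/2290 = -1.0831e-03; σ = Eε = 105000 · -1.0831e-03 = -113.7 MPa.

-114 MPa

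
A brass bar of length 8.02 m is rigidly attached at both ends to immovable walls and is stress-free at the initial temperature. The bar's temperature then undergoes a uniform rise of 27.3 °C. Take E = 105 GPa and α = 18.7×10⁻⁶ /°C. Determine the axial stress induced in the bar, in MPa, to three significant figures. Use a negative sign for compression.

Free thermal expansion αLΔT = 18.7e-6 · 8020 · 27.3 = 4.094 mm.
The walls impose strain ε = −(4.094)/8020 = -5.1051e-04; σ = Eε = 105000 · -5.1051e-04 = -53.6 MPa.

-53.6 MPa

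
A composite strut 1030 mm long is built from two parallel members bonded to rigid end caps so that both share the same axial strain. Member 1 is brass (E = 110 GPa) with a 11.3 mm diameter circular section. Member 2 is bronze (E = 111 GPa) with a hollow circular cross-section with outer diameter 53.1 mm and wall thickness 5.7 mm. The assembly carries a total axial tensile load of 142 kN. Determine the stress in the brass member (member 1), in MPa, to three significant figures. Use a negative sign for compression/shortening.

148 MPa

A_1 = 100.3 mm².
A_2 = 848.8 mm².
Equal strain + equilibrium ⇒ each member carries load in proportion to AE: A₁E₁ = 11030000 N, A₂E₂ = 94220000 N, ΣAE = 105200000 N.
σ₁ = P·E₁/ΣAE = 142000·110000/105200000 = 148.4 MPa.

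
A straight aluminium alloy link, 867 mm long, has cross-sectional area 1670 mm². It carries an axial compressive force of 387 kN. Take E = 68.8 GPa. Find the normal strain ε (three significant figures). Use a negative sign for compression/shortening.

σ = N/A = -231.7 MPa; ε = σ/E = -231.7/68800 = -3.368e-03.

-0.00337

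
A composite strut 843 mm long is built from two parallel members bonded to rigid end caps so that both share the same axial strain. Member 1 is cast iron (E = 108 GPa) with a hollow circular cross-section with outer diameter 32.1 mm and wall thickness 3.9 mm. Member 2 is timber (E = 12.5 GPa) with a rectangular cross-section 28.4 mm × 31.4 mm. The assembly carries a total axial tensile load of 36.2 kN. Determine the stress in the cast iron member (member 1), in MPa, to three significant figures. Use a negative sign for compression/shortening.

80.7 MPa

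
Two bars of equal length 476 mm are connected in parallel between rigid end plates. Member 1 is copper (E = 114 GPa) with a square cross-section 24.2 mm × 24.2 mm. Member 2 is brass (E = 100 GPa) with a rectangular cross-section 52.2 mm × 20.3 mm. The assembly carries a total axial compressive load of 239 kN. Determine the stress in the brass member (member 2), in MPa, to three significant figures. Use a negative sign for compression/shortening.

-138 MPa

A_1 = 585.6 mm².
A_2 = 1060 mm².
Equal strain + equilibrium ⇒ each member carries load in proportion to AE: A₁E₁ = 66760000 N, A₂E₂ = 106000000 N, ΣAE = 172700000 N.
σ₂ = P·E₂/ΣAE = -239000·100000/172700000 = -138.4 MPa.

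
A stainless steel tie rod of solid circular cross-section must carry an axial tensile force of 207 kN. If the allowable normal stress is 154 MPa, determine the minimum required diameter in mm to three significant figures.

Required area A ≥ P/σ_allow = 207000/154 = 1344 mm².
For a solid circular section, d ≥ √(4A/π) = 41.37 mm.

41.4 mm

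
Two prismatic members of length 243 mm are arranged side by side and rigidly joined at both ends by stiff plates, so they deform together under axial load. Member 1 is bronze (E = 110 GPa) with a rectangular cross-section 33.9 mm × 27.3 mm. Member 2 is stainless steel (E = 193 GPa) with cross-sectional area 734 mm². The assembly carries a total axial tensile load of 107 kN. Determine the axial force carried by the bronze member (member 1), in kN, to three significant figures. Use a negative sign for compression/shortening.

44.7 kN

A_1 = 925.5 mm².
Equal strain + equilibrium ⇒ each member carries load in proportion to AE: A₁E₁ = 101800000 N, A₂E₂ = 141700000 N, ΣAE = 243500000 N.
F₁ = P·A₁E₁/ΣAE = 107000·101800000/243500000 = 44740 N.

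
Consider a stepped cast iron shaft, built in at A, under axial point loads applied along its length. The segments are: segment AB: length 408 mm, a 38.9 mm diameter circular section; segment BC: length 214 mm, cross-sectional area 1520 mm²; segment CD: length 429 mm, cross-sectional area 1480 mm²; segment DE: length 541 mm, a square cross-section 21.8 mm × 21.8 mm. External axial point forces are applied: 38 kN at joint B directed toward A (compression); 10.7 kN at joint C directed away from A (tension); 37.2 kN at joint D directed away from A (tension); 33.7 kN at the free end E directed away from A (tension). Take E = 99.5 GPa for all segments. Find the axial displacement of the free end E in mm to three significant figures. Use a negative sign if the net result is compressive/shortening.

0.858 mm

Internal axial forces (sectioning from the free end, tension +): N_DE = 33.7 kN, N_CD = 70.9 kN, N_BC = 81.6 kN, N_AB = 43.6 kN.
A_AB = 1188 mm².
A_DE = 475.2 mm².
δ_AB = 43600·408/(1188·99500) = 0.1504 mm
δ_BC = 81600·214/(1520·99500) = 0.1155 mm
δ_CD = 70900·429/(1480·99500) = 0.2065 mm
δ_DE = 33700·541/(475.2·99500) = 0.3856 mm
δ = Σδ_i = 0.858 mm.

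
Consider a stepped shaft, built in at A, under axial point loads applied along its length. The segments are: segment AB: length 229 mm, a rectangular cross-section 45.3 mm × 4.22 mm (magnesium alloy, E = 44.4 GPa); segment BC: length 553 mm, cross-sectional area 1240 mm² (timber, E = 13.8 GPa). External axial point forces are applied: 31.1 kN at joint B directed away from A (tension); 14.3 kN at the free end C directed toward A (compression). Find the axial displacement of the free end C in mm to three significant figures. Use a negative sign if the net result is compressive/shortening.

Internal axial forces (sectioning from the free end, tension +): N_BC = -14.3 kN, N_AB = 16.8 kN.
A_AB = 191.2 mm².
δ_AB = 16800·229/(191.2·44400) = 0.4533 mm
δ_BC = -14300·553/(1240·13800) = -0.4621 mm
δ = Σδ_i = -0.008862 mm.

-0.00886 mm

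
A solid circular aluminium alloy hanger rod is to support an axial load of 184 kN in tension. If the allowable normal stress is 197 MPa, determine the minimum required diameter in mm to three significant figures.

34.5 mm

Required area A ≥ P/σ_allow = 184000/197 = 934 mm².
For a solid circular section, d ≥ √(4A/π) = 34.49 mm.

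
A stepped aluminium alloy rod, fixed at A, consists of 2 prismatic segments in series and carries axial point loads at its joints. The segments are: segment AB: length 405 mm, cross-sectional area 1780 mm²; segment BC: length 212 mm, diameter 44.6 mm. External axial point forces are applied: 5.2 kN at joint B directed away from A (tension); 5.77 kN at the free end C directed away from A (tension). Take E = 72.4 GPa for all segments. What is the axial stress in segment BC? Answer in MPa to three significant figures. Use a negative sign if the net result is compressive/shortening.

3.69 MPa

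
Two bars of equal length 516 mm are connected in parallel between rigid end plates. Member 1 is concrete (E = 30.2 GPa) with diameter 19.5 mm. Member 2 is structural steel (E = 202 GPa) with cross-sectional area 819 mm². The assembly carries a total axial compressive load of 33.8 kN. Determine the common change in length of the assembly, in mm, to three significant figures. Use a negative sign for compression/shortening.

-0.100 mm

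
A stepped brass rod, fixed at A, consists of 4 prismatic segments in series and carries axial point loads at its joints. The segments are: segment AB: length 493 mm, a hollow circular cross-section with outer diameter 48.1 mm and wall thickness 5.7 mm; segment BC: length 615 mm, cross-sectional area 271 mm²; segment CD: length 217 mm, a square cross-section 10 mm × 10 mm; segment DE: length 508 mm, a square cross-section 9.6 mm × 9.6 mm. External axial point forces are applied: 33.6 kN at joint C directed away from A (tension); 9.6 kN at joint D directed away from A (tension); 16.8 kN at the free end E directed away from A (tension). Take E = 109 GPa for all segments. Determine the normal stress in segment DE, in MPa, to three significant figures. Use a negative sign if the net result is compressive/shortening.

182 MPa

Internal axial forces (sectioning from the free end, tension +): N_DE = 16.8 kN, N_CD = 26.4 kN, N_BC = 60 kN, N_AB = 60 kN.
A_DE = 92.16 mm².
σ_DE = N_DE/A_DE = 16800/92.16 = 182.3 MPa.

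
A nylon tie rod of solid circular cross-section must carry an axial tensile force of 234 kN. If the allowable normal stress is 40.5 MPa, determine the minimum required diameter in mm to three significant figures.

Required area A ≥ P/σ_allow = 234000/40.5 = 5778 mm².
For a solid circular section, d ≥ √(4A/π) = 85.77 mm.

85.8 mm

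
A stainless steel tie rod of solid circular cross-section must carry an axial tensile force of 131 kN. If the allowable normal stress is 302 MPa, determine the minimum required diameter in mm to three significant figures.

Required area A ≥ P/σ_allow = 131000/302 = 433.8 mm².
For a solid circular section, d ≥ √(4A/π) = 23.5 mm.

23.5 mm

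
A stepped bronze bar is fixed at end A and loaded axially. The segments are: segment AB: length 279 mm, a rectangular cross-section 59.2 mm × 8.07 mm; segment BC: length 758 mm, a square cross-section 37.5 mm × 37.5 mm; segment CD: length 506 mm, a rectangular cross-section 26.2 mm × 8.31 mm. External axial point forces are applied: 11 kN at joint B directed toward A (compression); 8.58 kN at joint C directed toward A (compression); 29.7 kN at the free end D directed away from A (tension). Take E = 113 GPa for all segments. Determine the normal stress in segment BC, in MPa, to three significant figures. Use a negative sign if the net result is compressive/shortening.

15.0 MPa

Internal axial forces (sectioning from the free end, tension +): N_CD = 29.7 kN, N_BC = 21.12 kN, N_AB = 10.12 kN.
A_BC = 1406 mm².
σ_BC = N_BC/A_BC = 21120/1406 = 15.02 MPa.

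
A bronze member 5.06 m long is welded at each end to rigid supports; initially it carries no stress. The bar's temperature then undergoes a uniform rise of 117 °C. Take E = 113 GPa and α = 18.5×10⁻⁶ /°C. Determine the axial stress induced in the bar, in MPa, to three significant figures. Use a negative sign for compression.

-245 MPa

Free thermal expansion αLΔT = 18.5e-6 · 5060 · 117 = 10.95 mm.
The walls impose strain ε = −(10.95)/5060 = -2.1645e-03; σ = Eε = 113000 · -2.1645e-03 = -244.6 MPa.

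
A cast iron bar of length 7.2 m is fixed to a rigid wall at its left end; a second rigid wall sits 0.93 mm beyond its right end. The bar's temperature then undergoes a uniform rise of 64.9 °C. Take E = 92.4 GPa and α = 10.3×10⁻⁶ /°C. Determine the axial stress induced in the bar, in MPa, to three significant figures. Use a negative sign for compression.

Free thermal expansion αLΔT = 10.3e-6 · 7200 · 64.9 = 4.813 mm.
The walls engage after the gap closes; constrained expansion = 4.813 − 0.93 = 3.883 mm.
The walls impose strain ε = −(3.883)/7200 = -5.3930e-04; σ = Eε = 92400 · -5.3930e-04 = -49.83 MPa.

-49.8 MPa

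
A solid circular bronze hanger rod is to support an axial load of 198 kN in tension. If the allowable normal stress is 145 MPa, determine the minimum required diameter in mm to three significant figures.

Required area A ≥ P/σ_allow = 198000/145 = 1366 mm².
For a solid circular section, d ≥ √(4A/π) = 41.7 mm.

41.7 mm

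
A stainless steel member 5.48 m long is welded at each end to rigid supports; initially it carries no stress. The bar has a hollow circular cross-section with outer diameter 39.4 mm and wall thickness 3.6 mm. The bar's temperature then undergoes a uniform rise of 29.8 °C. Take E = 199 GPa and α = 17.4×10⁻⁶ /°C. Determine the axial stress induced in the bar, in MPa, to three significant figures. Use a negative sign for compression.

-103 MPa

Free thermal expansion αLΔT = 17.4e-6 · 5480 · 29.8 = 2.841 mm.
The walls impose strain ε = −(2.841)/5480 = -5.1852e-04; σ = Eε = 199000 · -5.1852e-04 = -103.2 MPa.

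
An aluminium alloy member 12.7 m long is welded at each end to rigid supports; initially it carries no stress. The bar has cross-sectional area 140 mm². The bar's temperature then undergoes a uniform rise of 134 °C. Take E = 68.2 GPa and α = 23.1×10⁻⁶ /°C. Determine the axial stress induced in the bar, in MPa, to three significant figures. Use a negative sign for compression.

Free thermal expansion αLΔT = 23.1e-6 · 12700 · 134 = 39.31 mm.
The walls impose strain ε = −(39.31)/12700 = -3.0954e-03; σ = Eε = 68200 · -3.0954e-03 = -211.1 MPa.

-211 MPa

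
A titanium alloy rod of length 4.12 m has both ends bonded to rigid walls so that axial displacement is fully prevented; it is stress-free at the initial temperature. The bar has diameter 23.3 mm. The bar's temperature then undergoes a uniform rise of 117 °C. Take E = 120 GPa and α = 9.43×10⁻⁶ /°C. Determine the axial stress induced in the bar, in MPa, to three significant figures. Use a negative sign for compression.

-132 MPa

Free thermal expansion αLΔT = 9.43e-6 · 4120 · 117 = 4.546 mm.
The walls impose strain ε = −(4.546)/4120 = -1.1033e-03; σ = Eε = 120000 · -1.1033e-03 = -132.4 MPa.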